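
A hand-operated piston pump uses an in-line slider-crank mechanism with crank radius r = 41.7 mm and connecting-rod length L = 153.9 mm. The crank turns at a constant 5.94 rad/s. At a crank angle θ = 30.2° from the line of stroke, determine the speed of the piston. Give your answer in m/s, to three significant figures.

0.154

ω = 5.94 rad/s
For an in-line slider-crank, x = r cosθ + √(L² − r² sin²θ), so v = −rω sinθ·[1 + r cosθ/√(L² − r² sin²θ)].
With r = 0.0417 m, L = 0.1539 m, θ = 30.2°: √(L² − r² sin²θ) = 0.15246 m.
v = −0.0417·5.94·0.50302·[1 + 0.0417·0.86427/0.15246] = -0.15405 m/s.
|v| = 0.15405 m/s.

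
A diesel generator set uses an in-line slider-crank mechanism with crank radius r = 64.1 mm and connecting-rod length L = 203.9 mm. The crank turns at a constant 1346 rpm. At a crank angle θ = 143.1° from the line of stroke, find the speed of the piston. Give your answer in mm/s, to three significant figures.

4040

ω = 2π·1346/60 = 141 rad/s
For an in-line slider-crank, x = r cosθ + √(L² − r² sin²θ), so v = −rω sinθ·[1 + r cosθ/√(L² − r² sin²θ)].
With r = 0.0641 m, L = 0.2039 m, θ = 143.1°: √(L² − r² sin²θ) = 0.20023 m.
v = −0.0641·141·0.60042·[1 + 0.0641·-0.79968/0.20023] = -4.0361 m/s.
|v| = 4.0361 m/s = 4036.1 mm/s.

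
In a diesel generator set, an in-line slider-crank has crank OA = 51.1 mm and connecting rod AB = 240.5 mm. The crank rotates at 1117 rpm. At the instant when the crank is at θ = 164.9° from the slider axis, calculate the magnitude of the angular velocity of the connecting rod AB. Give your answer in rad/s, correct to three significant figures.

ω = 117 rad/s (converted from 1117 rpm).
The rod makes angle φ with the slider axis where L sinφ = r sinθ; differentiating, L cosφ·φ̇ = r ω cosθ.
L cosφ = √(L² − r² sin²θ) = 0.24013 m.
|ω_rod| = r ω |cosθ| / √(L² − r² sin²θ) = 0.0511·117·0.96547/0.24013 = 24.032 rad/s.

24.0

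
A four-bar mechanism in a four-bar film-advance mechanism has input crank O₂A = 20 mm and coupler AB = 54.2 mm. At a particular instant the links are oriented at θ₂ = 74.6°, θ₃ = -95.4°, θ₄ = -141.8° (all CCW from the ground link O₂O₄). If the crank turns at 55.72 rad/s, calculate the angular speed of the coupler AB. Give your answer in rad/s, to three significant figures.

16.8

ω₂ = 55.72 rad/s
Differentiating the loop-closure r₂e^{iθ₂}+r₃e^{iθ₃}=r₁+r₄e^{iθ₄} gives r₂ω₂e^{iθ₂}+r₃ω₃e^{iθ₃}=r₄ω₄e^{iθ₄}.
Eliminating the other unknown: ω₃ = r₂ω₂ sin(θ₄−θ₂) / [r₃ sin(θ₃−θ₄)].
Numerator sine = +0.59342; denominator sine = +0.72417.
Result = 0.02·55.72·(+0.59342) / (0.0542·(+0.72417)) = +16.849 rad/s; magnitude 16.849 rad/s.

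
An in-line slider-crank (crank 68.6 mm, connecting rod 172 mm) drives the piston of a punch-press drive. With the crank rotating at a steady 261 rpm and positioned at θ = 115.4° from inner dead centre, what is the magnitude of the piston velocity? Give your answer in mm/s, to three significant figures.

ω = 2π·261/60 = 27.33 rad/s
For an in-line slider-crank, x = r cosθ + √(L² − r² sin²θ), so v = −rω sinθ·[1 + r cosθ/√(L² − r² sin²θ)].
With r = 0.0686 m, L = 0.172 m, θ = 115.4°: √(L² − r² sin²θ) = 0.16045 m.
v = −0.0686·27.33·0.90334·[1 + 0.0686·-0.42894/0.16045] = -1.3831 m/s.
|v| = 1.3831 m/s = 1383.1 mm/s.

1380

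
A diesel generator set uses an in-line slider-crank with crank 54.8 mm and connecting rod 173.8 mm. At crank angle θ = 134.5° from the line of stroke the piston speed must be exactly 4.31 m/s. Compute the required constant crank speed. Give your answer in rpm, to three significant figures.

For an in-line slider-crank, |v_piston| = rω|sinθ|·[1 + r cosθ/√(L² − r² sin²θ)].
With r = 0.0548 m, L = 0.1738 m, θ = 134.5°: the bracketed kinematic factor |dx/dθ| = 0.030221 m.
ω = v/|dx/dθ| = 4.31/0.030221 = 142.62 rad/s.
N = 60ω/(2π) = 1361.9 rpm.

1360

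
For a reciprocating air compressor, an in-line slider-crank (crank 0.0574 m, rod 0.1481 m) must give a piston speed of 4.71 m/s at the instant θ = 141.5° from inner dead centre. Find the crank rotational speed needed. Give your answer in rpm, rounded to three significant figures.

1830

For an in-line slider-crank, |v_piston| = rω|sinθ|·[1 + r cosθ/√(L² − r² sin²θ)].
With r = 0.0574 m, L = 0.1481 m, θ = 141.5°: the bracketed kinematic factor |dx/dθ| = 0.024564 m.
ω = v/|dx/dθ| = 4.71/0.024564 = 191.74 rad/s.
N = 60ω/(2π) = 1831 rpm.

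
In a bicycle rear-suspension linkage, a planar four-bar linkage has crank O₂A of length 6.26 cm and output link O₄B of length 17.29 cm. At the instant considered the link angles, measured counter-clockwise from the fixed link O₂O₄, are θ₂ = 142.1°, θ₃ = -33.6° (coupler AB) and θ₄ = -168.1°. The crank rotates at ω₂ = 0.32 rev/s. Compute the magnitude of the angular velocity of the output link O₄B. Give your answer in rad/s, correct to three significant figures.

ω₂ = 2.011 rad/s (from 0.32 rev/s).
Differentiating the loop-closure r₂e^{iθ₂}+r₃e^{iθ₃}=r₁+r₄e^{iθ₄} gives r₂ω₂e^{iθ₂}+r₃ω₃e^{iθ₃}=r₄ω₄e^{iθ₄}.
Eliminating the other unknown: ω₄ = r₂ω₂ sin(θ₂−θ₃) / [r₄ sin(θ₄−θ₃)].
Numerator sine = +0.07498; denominator sine = -0.71325.
Result = 0.0626·2.011·(+0.07498) / (0.1729·(-0.71325)) = -0.076525 rad/s; magnitude 0.076525 rad/s.

0.0765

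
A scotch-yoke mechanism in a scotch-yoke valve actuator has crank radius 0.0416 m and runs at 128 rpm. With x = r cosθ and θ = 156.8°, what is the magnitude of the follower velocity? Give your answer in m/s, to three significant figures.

0.220

ω = 13.4 rad/s (from 128 rpm).
x = r cosθ ⇒ ẋ = −rω sinθ.
|v| = rω|sinθ| = 0.0416·13.4·|sin 156.8°| = 0.21967 m/s.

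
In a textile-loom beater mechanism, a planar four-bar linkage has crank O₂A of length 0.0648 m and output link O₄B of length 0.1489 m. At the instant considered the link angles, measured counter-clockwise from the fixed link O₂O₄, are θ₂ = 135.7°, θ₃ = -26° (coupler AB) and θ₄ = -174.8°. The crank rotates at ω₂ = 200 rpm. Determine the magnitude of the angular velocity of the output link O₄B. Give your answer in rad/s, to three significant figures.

ω₂ = 20.94 rad/s (from 200 rpm).
Differentiating the loop-closure r₂e^{iθ₂}+r₃e^{iθ₃}=r₁+r₄e^{iθ₄} gives r₂ω₂e^{iθ₂}+r₃ω₃e^{iθ₃}=r₄ω₄e^{iθ₄}.
Eliminating the other unknown: ω₄ = r₂ω₂ sin(θ₂−θ₃) / [r₄ sin(θ₄−θ₃)].
Numerator sine = +0.31399; denominator sine = -0.51803.
Result = 0.0648·20.94·(+0.31399) / (0.1489·(-0.51803)) = -5.5247 rad/s; magnitude 5.5247 rad/s.

5.52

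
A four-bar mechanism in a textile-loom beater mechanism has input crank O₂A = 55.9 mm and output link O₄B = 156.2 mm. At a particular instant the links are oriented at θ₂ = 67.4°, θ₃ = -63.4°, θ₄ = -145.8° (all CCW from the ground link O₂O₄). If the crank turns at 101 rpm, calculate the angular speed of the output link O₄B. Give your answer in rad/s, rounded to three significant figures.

2.89

ω₂ = 10.58 rad/s (from 101 rpm).
Differentiating the loop-closure r₂e^{iθ₂}+r₃e^{iθ₃}=r₁+r₄e^{iθ₄} gives r₂ω₂e^{iθ₂}+r₃ω₃e^{iθ₃}=r₄ω₄e^{iθ₄}.
Eliminating the other unknown: ω₄ = r₂ω₂ sin(θ₂−θ₃) / [r₄ sin(θ₄−θ₃)].
Numerator sine = +0.75700; denominator sine = -0.99122.
Result = 0.0559·10.58·(+0.75700) / (0.1562·(-0.99122)) = -2.8907 rad/s; magnitude 2.8907 rad/s.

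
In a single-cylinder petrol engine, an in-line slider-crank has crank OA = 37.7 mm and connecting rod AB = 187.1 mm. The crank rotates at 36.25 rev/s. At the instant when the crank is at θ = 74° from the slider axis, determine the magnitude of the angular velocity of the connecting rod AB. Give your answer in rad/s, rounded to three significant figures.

12.9

ω = 227.8 rad/s (converted from 36.25 rev/s).
The rod makes angle φ with the slider axis where L sinφ = r sinθ; differentiating, L cosφ·φ̇ = r ω cosθ.
L cosφ = √(L² − r² sin²θ) = 0.18356 m.
|ω_rod| = r ω |cosθ| / √(L² − r² sin²θ) = 0.0377·227.8·0.27564/0.18356 = 12.894 rad/s.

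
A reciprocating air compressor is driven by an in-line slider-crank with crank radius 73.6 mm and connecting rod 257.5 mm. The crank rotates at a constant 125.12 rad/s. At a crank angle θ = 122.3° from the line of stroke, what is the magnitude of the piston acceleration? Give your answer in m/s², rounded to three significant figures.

755

ω = 125.1 rad/s
x(θ) = r cosθ + √(L² − r² sin²θ); with ω constant, a = ω²·d²x/dθ².
d²x/dθ² = −r cosθ − r²(cos2θ)/√u − r⁴ sin²2θ/(4u^{3/2}),  u = L² − r² sin²θ = 0.062436 m².
Substituting r = 0.0736 m, L = 0.2575 m, θ = 122.3°: d²x/dθ² = +0.048243 m.
a = ω²·d²x/dθ² = (125.1)²·(+0.048243) = +755.25 m/s²;  |a| = 755.25 m/s².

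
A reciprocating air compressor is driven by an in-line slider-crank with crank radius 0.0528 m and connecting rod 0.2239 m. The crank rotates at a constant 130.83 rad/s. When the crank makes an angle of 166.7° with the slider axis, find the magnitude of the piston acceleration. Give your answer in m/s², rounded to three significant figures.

688

ω = 130.8 rad/s
x(θ) = r cosθ + √(L² − r² sin²θ); with ω constant, a = ω²·d²x/dθ².
d²x/dθ² = −r cosθ − r²(cos2θ)/√u − r⁴ sin²2θ/(4u^{3/2}),  u = L² − r² sin²θ = 0.0499837 m².
Substituting r = 0.0528 m, L = 0.2239 m, θ = 166.7°: d²x/dθ² = +0.040199 m.
a = ω²·d²x/dθ² = (130.8)²·(+0.040199) = +688.07 m/s²;  |a| = 688.07 m/s².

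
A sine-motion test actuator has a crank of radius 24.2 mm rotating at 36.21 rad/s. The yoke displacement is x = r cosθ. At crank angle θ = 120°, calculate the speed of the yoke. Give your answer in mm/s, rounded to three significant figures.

759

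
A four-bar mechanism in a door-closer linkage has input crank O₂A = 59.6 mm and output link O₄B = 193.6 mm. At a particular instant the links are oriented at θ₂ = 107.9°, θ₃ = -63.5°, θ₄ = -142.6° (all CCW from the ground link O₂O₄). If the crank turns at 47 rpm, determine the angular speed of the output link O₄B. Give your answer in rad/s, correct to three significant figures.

ω₂ = 4.922 rad/s (from 47 rpm).
Differentiating the loop-closure r₂e^{iθ₂}+r₃e^{iθ₃}=r₁+r₄e^{iθ₄} gives r₂ω₂e^{iθ₂}+r₃ω₃e^{iθ₃}=r₄ω₄e^{iθ₄}.
Eliminating the other unknown: ω₄ = r₂ω₂ sin(θ₂−θ₃) / [r₄ sin(θ₄−θ₃)].
Numerator sine = +0.14954; denominator sine = -0.98196.
Result = 0.0596·4.922·(+0.14954) / (0.1936·(-0.98196)) = -0.23074 rad/s; magnitude 0.23074 rad/s.

0.231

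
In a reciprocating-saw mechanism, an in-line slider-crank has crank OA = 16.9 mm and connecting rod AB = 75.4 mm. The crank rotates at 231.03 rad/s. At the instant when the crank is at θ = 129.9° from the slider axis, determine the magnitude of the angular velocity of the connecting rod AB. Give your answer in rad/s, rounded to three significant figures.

ω = 231 rad/s
The rod makes angle φ with the slider axis where L sinφ = r sinθ; differentiating, L cosφ·φ̇ = r ω cosθ.
L cosφ = √(L² − r² sin²θ) = 0.074277 m.
|ω_rod| = r ω |cosθ| / √(L² − r² sin²θ) = 0.0169·231·0.64145/0.074277 = 33.718 rad/s.

33.7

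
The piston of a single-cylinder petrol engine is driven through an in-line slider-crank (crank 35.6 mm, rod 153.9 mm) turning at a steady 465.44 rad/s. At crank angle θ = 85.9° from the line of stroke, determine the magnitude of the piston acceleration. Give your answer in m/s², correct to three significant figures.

ω = 465.4 rad/s
x(θ) = r cosθ + √(L² − r² sin²θ); with ω constant, a = ω²·d²x/dθ².
d²x/dθ² = −r cosθ − r²(cos2θ)/√u − r⁴ sin²2θ/(4u^{3/2}),  u = L² − r² sin²θ = 0.0224243 m².
Substituting r = 0.0356 m, L = 0.1539 m, θ = 85.9°: d²x/dθ² = +0.005829 m.
a = ω²·d²x/dθ² = (465.4)²·(+0.005829) = +1262.8 m/s²;  |a| = 1262.8 m/s².

1260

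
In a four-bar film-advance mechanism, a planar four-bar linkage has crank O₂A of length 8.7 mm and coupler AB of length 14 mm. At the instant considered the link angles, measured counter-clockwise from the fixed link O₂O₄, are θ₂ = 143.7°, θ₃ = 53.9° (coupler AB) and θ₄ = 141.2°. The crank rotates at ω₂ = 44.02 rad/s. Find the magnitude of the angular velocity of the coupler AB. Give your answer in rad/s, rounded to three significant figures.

1.19

ω₂ = 44.02 rad/s
Differentiating the loop-closure r₂e^{iθ₂}+r₃e^{iθ₃}=r₁+r₄e^{iθ₄} gives r₂ω₂e^{iθ₂}+r₃ω₃e^{iθ₃}=r₄ω₄e^{iθ₄}.
Eliminating the other unknown: ω₃ = r₂ω₂ sin(θ₄−θ₂) / [r₃ sin(θ₃−θ₄)].
Numerator sine = -0.04362; denominator sine = -0.99889.
Result = 0.0087·44.02·(-0.04362) / (0.014·(-0.99889)) = +1.1945 rad/s; magnitude 1.1945 rad/s.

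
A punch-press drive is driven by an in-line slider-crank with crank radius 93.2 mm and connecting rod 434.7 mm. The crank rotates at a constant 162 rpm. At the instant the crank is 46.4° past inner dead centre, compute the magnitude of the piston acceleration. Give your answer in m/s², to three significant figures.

18.3

ω = 2π·162/60 = 16.96 rad/s
x(θ) = r cosθ + √(L² − r² sin²θ); with ω constant, a = ω²·d²x/dθ².
d²x/dθ² = −r cosθ − r²(cos2θ)/√u − r⁴ sin²2θ/(4u^{3/2}),  u = L² − r² sin²θ = 0.184409 m².
Substituting r = 0.0932 m, L = 0.4347 m, θ = 46.4°: d²x/dθ² = -0.063522 m.
a = ω²·d²x/dθ² = (16.96)²·(-0.063522) = -18.282 m/s²;  |a| = 18.282 m/s².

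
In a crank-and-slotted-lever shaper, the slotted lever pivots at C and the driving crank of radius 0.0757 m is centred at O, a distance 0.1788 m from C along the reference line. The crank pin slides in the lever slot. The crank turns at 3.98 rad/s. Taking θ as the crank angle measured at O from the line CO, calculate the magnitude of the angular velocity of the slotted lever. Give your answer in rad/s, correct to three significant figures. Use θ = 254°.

0.263

ω = 3.98 rad/s
Crank pin A relative to C: A = (d + r cosθ, r sinθ); lever angle φ = atan2(r sinθ, d + r cosθ).
Differentiating tanφ: φ̇ = rω(d cosθ + r)/(d² + r² + 2dr cosθ).
d² + r² + 2dr cosθ = |CA|² = 0.0302383 m²;  d cosθ + r = +0.026416 m.
|ω_lever| = |0.0757·3.98·+0.026416| / 0.0302383 = 0.2632 rad/s.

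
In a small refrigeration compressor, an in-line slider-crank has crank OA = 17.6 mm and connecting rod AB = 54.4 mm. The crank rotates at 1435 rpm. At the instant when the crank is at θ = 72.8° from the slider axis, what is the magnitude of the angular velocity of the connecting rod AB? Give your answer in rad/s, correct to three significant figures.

15.1

ω = 150.3 rad/s (converted from 1435 rpm).
The rod makes angle φ with the slider axis where L sinφ = r sinθ; differentiating, L cosφ·φ̇ = r ω cosθ.
L cosφ = √(L² − r² sin²θ) = 0.051737 m.
|ω_rod| = r ω |cosθ| / √(L² − r² sin²θ) = 0.0176·150.3·0.29571/0.051737 = 15.117 rad/s.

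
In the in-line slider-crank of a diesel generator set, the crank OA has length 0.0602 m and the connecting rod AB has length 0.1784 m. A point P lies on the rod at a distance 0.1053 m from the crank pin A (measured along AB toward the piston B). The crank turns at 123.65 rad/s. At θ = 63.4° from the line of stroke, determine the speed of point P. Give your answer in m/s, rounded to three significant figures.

7.41

ω = 123.7 rad/s.  Crank-pin speed |V_A| = rω = 7.4437 m/s, perpendicular to OA.
Rod angle: sinφ = −(r/L) sinθ ⇒ φ = -17.561°; ω_rod = −rω cosθ/√(L²−r²sin²θ) = -19.596 rad/s.
V_P = V_A + ω_rod × AP, with AP = 0.1053 m along the rod.
Components: V_Px = −rω sinθ − a·ω_rod·sinφ = -7.2784 m/s;  V_Py = rω cosθ + a·ω_rod·cosφ = +1.3657 m/s.
|V_P| = √(V_Px² + V_Py²) = 7.4055 m/s.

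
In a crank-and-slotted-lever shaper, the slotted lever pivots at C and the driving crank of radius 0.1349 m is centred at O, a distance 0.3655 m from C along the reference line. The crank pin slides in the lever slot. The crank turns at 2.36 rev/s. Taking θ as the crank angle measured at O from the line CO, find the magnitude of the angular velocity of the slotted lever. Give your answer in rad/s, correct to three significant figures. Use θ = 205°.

6.29

ω = 14.83 rad/s (from 2.36 rev/s).
Crank pin A relative to C: A = (d + r cosθ, r sinθ); lever angle φ = atan2(r sinθ, d + r cosθ).
Differentiating tanφ: φ̇ = rω(d cosθ + r)/(d² + r² + 2dr cosθ).
d² + r² + 2dr cosθ = |CA|² = 0.0624155 m²;  d cosθ + r = -0.19636 m.
|ω_lever| = |0.1349·14.83·-0.19636| / 0.0624155 = 6.2929 rad/s.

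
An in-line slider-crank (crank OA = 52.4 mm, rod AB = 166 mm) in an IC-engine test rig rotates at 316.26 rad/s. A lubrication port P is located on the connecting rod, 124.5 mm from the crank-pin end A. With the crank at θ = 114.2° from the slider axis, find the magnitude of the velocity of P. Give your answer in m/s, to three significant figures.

ω = 316.3 rad/s.  Crank-pin speed |V_A| = rω = 16.572 m/s, perpendicular to OA.
Rod angle: sinφ = −(r/L) sinθ ⇒ φ = -16.734°; ω_rod = −rω cosθ/√(L²−r²sin²θ) = +42.733 rad/s.
V_P = V_A + ω_rod × AP, with AP = 0.1245 m along the rod.
Components: V_Px = −rω sinθ − a·ω_rod·sinφ = -13.584 m/s;  V_Py = rω cosθ + a·ω_rod·cosφ = -1.6983 m/s.
|V_P| = √(V_Px² + V_Py²) = 13.69 m/s.

13.7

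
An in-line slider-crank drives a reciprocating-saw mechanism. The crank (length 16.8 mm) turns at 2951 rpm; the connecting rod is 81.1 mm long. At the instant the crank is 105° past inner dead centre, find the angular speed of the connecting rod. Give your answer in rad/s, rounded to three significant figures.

ω = 309 rad/s (converted from 2951 rpm).
The rod makes angle φ with the slider axis where L sinφ = r sinθ; differentiating, L cosφ·φ̇ = r ω cosθ.
L cosφ = √(L² − r² sin²θ) = 0.07946 m.
|ω_rod| = r ω |cosθ| / √(L² − r² sin²θ) = 0.0168·309·0.25882/0.07946 = 16.91 rad/s.

16.9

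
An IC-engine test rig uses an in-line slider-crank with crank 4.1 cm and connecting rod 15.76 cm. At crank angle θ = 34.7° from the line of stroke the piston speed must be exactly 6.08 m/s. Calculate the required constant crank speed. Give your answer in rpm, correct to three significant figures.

2050

For an in-line slider-crank, |v_piston| = rω|sinθ|·[1 + r cosθ/√(L² − r² sin²θ)].
With r = 0.041 m, L = 0.1576 m, θ = 34.7°: the bracketed kinematic factor |dx/dθ| = 0.028388 m.
ω = v/|dx/dθ| = 6.08/0.028388 = 214.17 rad/s.
N = 60ω/(2π) = 2045.2 rpm.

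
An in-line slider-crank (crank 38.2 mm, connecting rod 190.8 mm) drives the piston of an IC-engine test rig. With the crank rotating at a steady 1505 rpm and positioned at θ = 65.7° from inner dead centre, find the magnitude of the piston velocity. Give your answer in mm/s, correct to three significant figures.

5950

ω = 2π·1505/60 = 157.6 rad/s
For an in-line slider-crank, x = r cosθ + √(L² − r² sin²θ), so v = −rω sinθ·[1 + r cosθ/√(L² − r² sin²θ)].
With r = 0.0382 m, L = 0.1908 m, θ = 65.7°: √(L² − r² sin²θ) = 0.1876 m.
v = −0.0382·157.6·0.91140·[1 + 0.0382·0.41151/0.1876] = -5.9468 m/s.
|v| = 5.9468 m/s = 5946.8 mm/s.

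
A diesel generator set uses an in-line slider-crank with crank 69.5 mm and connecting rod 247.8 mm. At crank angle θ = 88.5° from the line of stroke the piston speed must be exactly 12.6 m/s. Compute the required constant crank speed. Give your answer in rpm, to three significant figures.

1720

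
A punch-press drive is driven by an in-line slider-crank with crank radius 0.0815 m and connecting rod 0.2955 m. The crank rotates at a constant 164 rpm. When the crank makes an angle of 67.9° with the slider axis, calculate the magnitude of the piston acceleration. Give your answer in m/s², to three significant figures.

4.20

ω = 2π·164/60 = 17.17 rad/s
x(θ) = r cosθ + √(L² − r² sin²θ); with ω constant, a = ω²·d²x/dθ².
d²x/dθ² = −r cosθ − r²(cos2θ)/√u − r⁴ sin²2θ/(4u^{3/2}),  u = L² − r² sin²θ = 0.0816182 m².
Substituting r = 0.0815 m, L = 0.2955 m, θ = 67.9°: d²x/dθ² = -0.014224 m.
a = ω²·d²x/dθ² = (17.17)²·(-0.014224) = -4.1954 m/s²;  |a| = 4.1954 m/s².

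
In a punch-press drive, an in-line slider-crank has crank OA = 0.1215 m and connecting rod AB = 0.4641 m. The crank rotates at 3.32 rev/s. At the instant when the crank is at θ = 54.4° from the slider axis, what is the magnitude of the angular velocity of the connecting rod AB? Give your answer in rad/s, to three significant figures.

ω = 20.86 rad/s (converted from 3.32 rev/s).
The rod makes angle φ with the slider axis where L sinφ = r sinθ; differentiating, L cosφ·φ̇ = r ω cosθ.
L cosφ = √(L² − r² sin²θ) = 0.45346 m.
|ω_rod| = r ω |cosθ| / √(L² − r² sin²θ) = 0.1215·20.86·0.58212/0.45346 = 3.2536 rad/s.

3.25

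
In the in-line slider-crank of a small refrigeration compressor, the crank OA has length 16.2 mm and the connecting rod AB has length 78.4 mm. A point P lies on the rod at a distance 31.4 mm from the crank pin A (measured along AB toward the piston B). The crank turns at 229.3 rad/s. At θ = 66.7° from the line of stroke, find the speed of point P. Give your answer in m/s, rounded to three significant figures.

ω = 229.3 rad/s.  Crank-pin speed |V_A| = rω = 3.7147 m/s, perpendicular to OA.
Rod angle: sinφ = −(r/L) sinθ ⇒ φ = -10.940°; ω_rod = −rω cosθ/√(L²−r²sin²θ) = -19.088 rad/s.
V_P = V_A + ω_rod × AP, with AP = 0.0314 m along the rod.
Components: V_Px = −rω sinθ − a·ω_rod·sinφ = -3.5255 m/s;  V_Py = rω cosθ + a·ω_rod·cosφ = +0.88084 m/s.
|V_P| = √(V_Px² + V_Py²) = 3.6338 m/s.

3.63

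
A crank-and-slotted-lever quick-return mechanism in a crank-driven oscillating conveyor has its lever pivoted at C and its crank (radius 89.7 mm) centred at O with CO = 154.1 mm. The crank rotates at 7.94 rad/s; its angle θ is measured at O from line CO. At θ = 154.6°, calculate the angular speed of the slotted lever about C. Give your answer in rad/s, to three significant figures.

5.17

ω = 7.94 rad/s
Crank pin A relative to C: A = (d + r cosθ, r sinθ); lever angle φ = atan2(r sinθ, d + r cosθ).
Differentiating tanφ: φ̇ = rω(d cosθ + r)/(d² + r² + 2dr cosθ).
d² + r² + 2dr cosθ = |CA|² = 0.00681971 m²;  d cosθ + r = -0.049504 m.
|ω_lever| = |0.0897·7.94·-0.049504| / 0.00681971 = 5.17 rad/s.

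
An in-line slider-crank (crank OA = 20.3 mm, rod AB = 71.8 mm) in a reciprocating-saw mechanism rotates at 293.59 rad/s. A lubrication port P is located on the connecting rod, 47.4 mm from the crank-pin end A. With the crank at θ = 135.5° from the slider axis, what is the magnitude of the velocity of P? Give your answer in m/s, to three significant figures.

3.89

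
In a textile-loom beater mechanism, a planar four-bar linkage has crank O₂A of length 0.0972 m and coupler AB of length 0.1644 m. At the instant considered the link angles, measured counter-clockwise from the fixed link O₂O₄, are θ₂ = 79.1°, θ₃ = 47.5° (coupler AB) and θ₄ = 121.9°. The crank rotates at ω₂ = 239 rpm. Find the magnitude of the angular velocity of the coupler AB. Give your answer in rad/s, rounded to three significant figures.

ω₂ = 25.03 rad/s (from 239 rpm).
Differentiating the loop-closure r₂e^{iθ₂}+r₃e^{iθ₃}=r₁+r₄e^{iθ₄} gives r₂ω₂e^{iθ₂}+r₃ω₃e^{iθ₃}=r₄ω₄e^{iθ₄}.
Eliminating the other unknown: ω₃ = r₂ω₂ sin(θ₄−θ₂) / [r₃ sin(θ₃−θ₄)].
Numerator sine = +0.67944; denominator sine = -0.96316.
Result = 0.0972·25.03·(+0.67944) / (0.1644·(-0.96316)) = -10.439 rad/s; magnitude 10.439 rad/s.

10.4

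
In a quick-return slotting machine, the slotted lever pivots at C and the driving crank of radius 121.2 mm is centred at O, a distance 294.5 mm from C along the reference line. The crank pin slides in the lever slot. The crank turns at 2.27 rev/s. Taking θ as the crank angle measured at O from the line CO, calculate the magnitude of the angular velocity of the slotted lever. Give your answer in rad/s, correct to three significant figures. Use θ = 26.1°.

4.03

ω = 14.26 rad/s (from 2.27 rev/s).
Crank pin A relative to C: A = (d + r cosθ, r sinθ); lever angle φ = atan2(r sinθ, d + r cosθ).
Differentiating tanφ: φ̇ = rω(d cosθ + r)/(d² + r² + 2dr cosθ).
d² + r² + 2dr cosθ = |CA|² = 0.165527 m²;  d cosθ + r = +0.38567 m.
|ω_lever| = |0.1212·14.26·+0.38567| / 0.165527 = 4.0277 rad/s.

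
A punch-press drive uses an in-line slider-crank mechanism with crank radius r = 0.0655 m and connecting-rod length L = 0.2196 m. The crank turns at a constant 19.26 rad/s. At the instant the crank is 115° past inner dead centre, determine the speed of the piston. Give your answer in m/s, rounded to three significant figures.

0.994

ω = 19.26 rad/s
For an in-line slider-crank, x = r cosθ + √(L² − r² sin²θ), so v = −rω sinθ·[1 + r cosθ/√(L² − r² sin²θ)].
With r = 0.0655 m, L = 0.2196 m, θ = 115°: √(L² − r² sin²θ) = 0.21142 m.
v = −0.0655·19.26·0.90631·[1 + 0.0655·-0.42262/0.21142] = -0.99364 m/s.
|v| = 0.99364 m/s.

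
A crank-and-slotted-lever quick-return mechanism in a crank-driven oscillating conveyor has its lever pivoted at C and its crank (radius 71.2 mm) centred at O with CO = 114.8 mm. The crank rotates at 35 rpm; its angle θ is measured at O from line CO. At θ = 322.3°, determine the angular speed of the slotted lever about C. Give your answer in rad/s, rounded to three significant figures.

1.36

ω = 3.665 rad/s (from 35 rpm).
Crank pin A relative to C: A = (d + r cosθ, r sinθ); lever angle φ = atan2(r sinθ, d + r cosθ).
Differentiating tanφ: φ̇ = rω(d cosθ + r)/(d² + r² + 2dr cosθ).
d² + r² + 2dr cosθ = |CA|² = 0.031183 m²;  d cosθ + r = +0.16203 m.
|ω_lever| = |0.0712·3.665·+0.16203| / 0.031183 = 1.356 rad/s.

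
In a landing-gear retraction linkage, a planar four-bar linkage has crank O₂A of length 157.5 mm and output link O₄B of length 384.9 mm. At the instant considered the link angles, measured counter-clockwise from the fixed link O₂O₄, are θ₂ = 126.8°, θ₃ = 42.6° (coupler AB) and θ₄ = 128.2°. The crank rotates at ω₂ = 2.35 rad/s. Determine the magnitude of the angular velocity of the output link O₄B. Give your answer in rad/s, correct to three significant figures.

ω₂ = 2.35 rad/s
Differentiating the loop-closure r₂e^{iθ₂}+r₃e^{iθ₃}=r₁+r₄e^{iθ₄} gives r₂ω₂e^{iθ₂}+r₃ω₃e^{iθ₃}=r₄ω₄e^{iθ₄}.
Eliminating the other unknown: ω₄ = r₂ω₂ sin(θ₂−θ₃) / [r₄ sin(θ₄−θ₃)].
Numerator sine = +0.99488; denominator sine = +0.99705.
Result = 0.1575·2.35·(+0.99488) / (0.3849·(+0.99705)) = +0.95952 rad/s; magnitude 0.95952 rad/s.

0.960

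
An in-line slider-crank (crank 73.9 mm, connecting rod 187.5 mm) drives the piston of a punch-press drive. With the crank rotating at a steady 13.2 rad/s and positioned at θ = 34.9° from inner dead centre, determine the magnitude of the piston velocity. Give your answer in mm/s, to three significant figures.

ω = 13.2 rad/s
For an in-line slider-crank, x = r cosθ + √(L² − r² sin²θ), so v = −rω sinθ·[1 + r cosθ/√(L² − r² sin²θ)].
With r = 0.0739 m, L = 0.1875 m, θ = 34.9°: √(L² − r² sin²θ) = 0.18267 m.
v = −0.0739·13.2·0.57215·[1 + 0.0739·0.82015/0.18267] = -0.7433 m/s.
|v| = 0.7433 m/s = 743.3 mm/s.

743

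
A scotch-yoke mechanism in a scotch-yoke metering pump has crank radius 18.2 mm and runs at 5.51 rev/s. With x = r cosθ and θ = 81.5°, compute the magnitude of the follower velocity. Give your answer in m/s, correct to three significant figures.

0.623

ω = 34.62 rad/s (from 5.51 rev/s).
x = r cosθ ⇒ ẋ = −rω sinθ.
|v| = rω|sinθ| = 0.0182·34.62·|sin 81.5°| = 0.62317 m/s.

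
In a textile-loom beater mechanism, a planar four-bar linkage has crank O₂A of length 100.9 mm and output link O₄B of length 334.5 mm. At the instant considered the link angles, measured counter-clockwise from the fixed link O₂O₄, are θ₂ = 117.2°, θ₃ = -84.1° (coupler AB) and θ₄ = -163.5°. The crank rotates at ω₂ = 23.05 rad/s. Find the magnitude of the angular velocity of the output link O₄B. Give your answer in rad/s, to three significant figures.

ω₂ = 23.05 rad/s
Differentiating the loop-closure r₂e^{iθ₂}+r₃e^{iθ₃}=r₁+r₄e^{iθ₄} gives r₂ω₂e^{iθ₂}+r₃ω₃e^{iθ₃}=r₄ω₄e^{iθ₄}.
Eliminating the other unknown: ω₄ = r₂ω₂ sin(θ₂−θ₃) / [r₄ sin(θ₄−θ₃)].
Numerator sine = -0.36325; denominator sine = -0.98294.
Result = 0.1009·23.05·(-0.36325) / (0.3345·(-0.98294)) = +2.5695 rad/s; magnitude 2.5695 rad/s.

2.57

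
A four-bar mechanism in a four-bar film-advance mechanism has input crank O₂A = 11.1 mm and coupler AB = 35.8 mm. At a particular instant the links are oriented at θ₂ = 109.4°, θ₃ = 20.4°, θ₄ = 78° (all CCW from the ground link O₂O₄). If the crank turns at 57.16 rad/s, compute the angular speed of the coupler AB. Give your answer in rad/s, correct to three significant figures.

10.9

ω₂ = 57.16 rad/s
Differentiating the loop-closure r₂e^{iθ₂}+r₃e^{iθ₃}=r₁+r₄e^{iθ₄} gives r₂ω₂e^{iθ₂}+r₃ω₃e^{iθ₃}=r₄ω₄e^{iθ₄}.
Eliminating the other unknown: ω₃ = r₂ω₂ sin(θ₄−θ₂) / [r₃ sin(θ₃−θ₄)].
Numerator sine = -0.52101; denominator sine = -0.84433.
Result = 0.0111·57.16·(-0.52101) / (0.0358·(-0.84433)) = +10.936 rad/s; magnitude 10.936 rad/s.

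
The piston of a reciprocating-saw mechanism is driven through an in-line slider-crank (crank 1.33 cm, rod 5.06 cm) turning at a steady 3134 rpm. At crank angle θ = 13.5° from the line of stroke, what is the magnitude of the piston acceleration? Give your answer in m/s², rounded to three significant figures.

ω = 2π·3134/60 = 328.2 rad/s
x(θ) = r cosθ + √(L² − r² sin²θ); with ω constant, a = ω²·d²x/dθ².
d²x/dθ² = −r cosθ − r²(cos2θ)/√u − r⁴ sin²2θ/(4u^{3/2}),  u = L² − r² sin²θ = 0.00255072 m².
Substituting r = 0.0133 m, L = 0.0506 m, θ = 13.5°: d²x/dθ² = -0.016066 m.
a = ω²·d²x/dθ² = (328.2)²·(-0.016066) = -1730.4 m/s²;  |a| = 1730.4 m/s².

1730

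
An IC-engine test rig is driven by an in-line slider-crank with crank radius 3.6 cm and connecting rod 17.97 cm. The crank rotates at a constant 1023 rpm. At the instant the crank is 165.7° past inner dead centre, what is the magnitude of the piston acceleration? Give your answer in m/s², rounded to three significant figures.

327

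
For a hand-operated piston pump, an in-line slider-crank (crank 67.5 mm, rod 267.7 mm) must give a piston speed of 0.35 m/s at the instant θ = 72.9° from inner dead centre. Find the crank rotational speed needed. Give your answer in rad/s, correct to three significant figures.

5.04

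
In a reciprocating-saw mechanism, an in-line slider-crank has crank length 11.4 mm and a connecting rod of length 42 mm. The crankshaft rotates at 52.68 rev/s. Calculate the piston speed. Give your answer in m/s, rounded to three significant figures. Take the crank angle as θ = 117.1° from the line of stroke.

2.93

ω = 2π·52.7 = 331 rad/s
For an in-line slider-crank, x = r cosθ + √(L² − r² sin²θ), so v = −rω sinθ·[1 + r cosθ/√(L² − r² sin²θ)].
With r = 0.0114 m, L = 0.042 m, θ = 117.1°: √(L² − r² sin²θ) = 0.040755 m.
v = −0.0114·331·0.89021·[1 + 0.0114·-0.45554/0.040755] = -2.9311 m/s.
|v| = 2.9311 m/s.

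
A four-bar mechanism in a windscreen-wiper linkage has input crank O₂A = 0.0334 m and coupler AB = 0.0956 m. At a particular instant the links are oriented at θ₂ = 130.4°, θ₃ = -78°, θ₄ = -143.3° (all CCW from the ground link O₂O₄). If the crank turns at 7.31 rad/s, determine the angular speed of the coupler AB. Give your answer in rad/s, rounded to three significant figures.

2.81

ω₂ = 7.31 rad/s
Differentiating the loop-closure r₂e^{iθ₂}+r₃e^{iθ₃}=r₁+r₄e^{iθ₄} gives r₂ω₂e^{iθ₂}+r₃ω₃e^{iθ₃}=r₄ω₄e^{iθ₄}.
Eliminating the other unknown: ω₃ = r₂ω₂ sin(θ₄−θ₂) / [r₃ sin(θ₃−θ₄)].
Numerator sine = +0.99792; denominator sine = +0.90851.
Result = 0.0334·7.31·(+0.99792) / (0.0956·(+0.90851)) = +2.8052 rad/s; magnitude 2.8052 rad/s.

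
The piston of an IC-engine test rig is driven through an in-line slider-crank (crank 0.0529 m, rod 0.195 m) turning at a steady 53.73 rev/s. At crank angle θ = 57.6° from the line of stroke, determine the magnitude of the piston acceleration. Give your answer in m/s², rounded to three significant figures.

2540

ω = 2π·53.7 = 337.6 rad/s
x(θ) = r cosθ + √(L² − r² sin²θ); with ω constant, a = ω²·d²x/dθ².
d²x/dθ² = −r cosθ − r²(cos2θ)/√u − r⁴ sin²2θ/(4u^{3/2}),  u = L² − r² sin²θ = 0.03603 m².
Substituting r = 0.0529 m, L = 0.195 m, θ = 57.6°: d²x/dθ² = -0.022302 m.
a = ω²·d²x/dθ² = (337.6)²·(-0.022302) = -2541.8 m/s²;  |a| = 2541.8 m/s².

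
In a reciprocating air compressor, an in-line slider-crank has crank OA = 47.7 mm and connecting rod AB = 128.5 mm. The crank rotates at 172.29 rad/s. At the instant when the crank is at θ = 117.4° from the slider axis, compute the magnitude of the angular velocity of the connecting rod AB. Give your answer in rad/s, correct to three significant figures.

31.2

ω = 172.3 rad/s
The rod makes angle φ with the slider axis where L sinφ = r sinθ; differentiating, L cosφ·φ̇ = r ω cosθ.
L cosφ = √(L² − r² sin²θ) = 0.12132 m.
|ω_rod| = r ω |cosθ| / √(L² − r² sin²θ) = 0.0477·172.3·0.46020/0.12132 = 31.174 rad/s.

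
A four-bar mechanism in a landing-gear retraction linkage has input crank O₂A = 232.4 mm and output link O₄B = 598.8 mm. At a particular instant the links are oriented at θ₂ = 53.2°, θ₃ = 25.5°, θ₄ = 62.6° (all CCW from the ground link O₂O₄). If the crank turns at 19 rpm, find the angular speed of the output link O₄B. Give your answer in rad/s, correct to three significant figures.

0.595

ω₂ = 1.99 rad/s (from 19 rpm).
Differentiating the loop-closure r₂e^{iθ₂}+r₃e^{iθ₃}=r₁+r₄e^{iθ₄} gives r₂ω₂e^{iθ₂}+r₃ω₃e^{iθ₃}=r₄ω₄e^{iθ₄}.
Eliminating the other unknown: ω₄ = r₂ω₂ sin(θ₂−θ₃) / [r₄ sin(θ₄−θ₃)].
Numerator sine = +0.46484; denominator sine = +0.60321.
Result = 0.2324·1.99·(+0.46484) / (0.5988·(+0.60321)) = +0.59508 rad/s; magnitude 0.59508 rad/s.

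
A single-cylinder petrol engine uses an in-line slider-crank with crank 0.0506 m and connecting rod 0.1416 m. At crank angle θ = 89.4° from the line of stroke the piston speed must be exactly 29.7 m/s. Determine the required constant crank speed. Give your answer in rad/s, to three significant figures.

For an in-line slider-crank, |v_piston| = rω|sinθ|·[1 + r cosθ/√(L² − r² sin²θ)].
With r = 0.0506 m, L = 0.1416 m, θ = 89.4°: the bracketed kinematic factor |dx/dθ| = 0.0508 m.
ω = v/|dx/dθ| = 29.7/0.0508 = 584.65 rad/s.

585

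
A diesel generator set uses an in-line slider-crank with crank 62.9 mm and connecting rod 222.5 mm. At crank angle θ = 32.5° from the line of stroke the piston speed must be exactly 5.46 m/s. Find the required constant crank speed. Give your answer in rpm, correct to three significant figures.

For an in-line slider-crank, |v_piston| = rω|sinθ|·[1 + r cosθ/√(L² − r² sin²θ)].
With r = 0.0629 m, L = 0.2225 m, θ = 32.5°: the bracketed kinematic factor |dx/dθ| = 0.041949 m.
ω = v/|dx/dθ| = 5.46/0.041949 = 130.16 rad/s.
N = 60ω/(2π) = 1242.9 rpm.

1240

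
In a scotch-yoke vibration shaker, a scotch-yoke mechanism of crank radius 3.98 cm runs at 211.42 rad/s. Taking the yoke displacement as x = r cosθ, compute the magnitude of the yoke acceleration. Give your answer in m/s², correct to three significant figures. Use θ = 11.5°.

ω = 211.4 rad/s
x = r cosθ ⇒ ẍ = −rω² cosθ (ω constant).
|a| = rω²|cosθ| = 0.0398·(211.4)²·|cos 11.5°| = 1743.3 m/s².

1740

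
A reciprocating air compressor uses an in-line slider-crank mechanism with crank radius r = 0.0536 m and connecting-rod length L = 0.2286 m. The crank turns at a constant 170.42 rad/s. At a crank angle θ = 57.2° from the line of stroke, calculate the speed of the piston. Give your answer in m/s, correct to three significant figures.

8.67

ω = 170.4 rad/s
For an in-line slider-crank, x = r cosθ + √(L² − r² sin²θ), so v = −rω sinθ·[1 + r cosθ/√(L² − r² sin²θ)].
With r = 0.0536 m, L = 0.2286 m, θ = 57.2°: √(L² − r² sin²θ) = 0.22412 m.
v = −0.0536·170.4·0.84057·[1 + 0.0536·0.54171/0.22412] = -8.6729 m/s.
|v| = 8.6729 m/s.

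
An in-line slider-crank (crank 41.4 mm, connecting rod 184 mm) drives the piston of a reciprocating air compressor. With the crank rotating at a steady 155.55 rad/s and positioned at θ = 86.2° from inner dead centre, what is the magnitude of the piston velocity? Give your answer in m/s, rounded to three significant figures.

6.52

ω = 155.6 rad/s
For an in-line slider-crank, x = r cosθ + √(L² − r² sin²θ), so v = −rω sinθ·[1 + r cosθ/√(L² − r² sin²θ)].
With r = 0.0414 m, L = 0.184 m, θ = 86.2°: √(L² − r² sin²θ) = 0.1793 m.
v = −0.0414·155.6·0.99780·[1 + 0.0414·0.06627/0.1793] = -6.5239 m/s.
|v| = 6.5239 m/s.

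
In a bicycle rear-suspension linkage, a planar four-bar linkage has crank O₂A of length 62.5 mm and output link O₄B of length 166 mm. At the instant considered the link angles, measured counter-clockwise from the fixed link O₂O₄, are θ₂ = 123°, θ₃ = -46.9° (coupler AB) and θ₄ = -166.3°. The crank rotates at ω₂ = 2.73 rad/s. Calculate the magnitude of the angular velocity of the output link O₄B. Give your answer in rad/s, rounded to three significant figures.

ω₂ = 2.73 rad/s
Differentiating the loop-closure r₂e^{iθ₂}+r₃e^{iθ₃}=r₁+r₄e^{iθ₄} gives r₂ω₂e^{iθ₂}+r₃ω₃e^{iθ₃}=r₄ω₄e^{iθ₄}.
Eliminating the other unknown: ω₄ = r₂ω₂ sin(θ₂−θ₃) / [r₄ sin(θ₄−θ₃)].
Numerator sine = +0.17537; denominator sine = -0.87121.
Result = 0.0625·2.73·(+0.17537) / (0.166·(-0.87121)) = -0.2069 rad/s; magnitude 0.2069 rad/s.

0.207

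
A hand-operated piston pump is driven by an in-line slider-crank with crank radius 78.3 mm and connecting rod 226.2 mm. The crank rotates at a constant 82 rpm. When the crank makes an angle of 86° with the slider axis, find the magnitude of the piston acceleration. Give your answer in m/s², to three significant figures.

1.70

ω = 2π·82/60 = 8.587 rad/s
x(θ) = r cosθ + √(L² − r² sin²θ); with ω constant, a = ω²·d²x/dθ².
d²x/dθ² = −r cosθ − r²(cos2θ)/√u − r⁴ sin²2θ/(4u^{3/2}),  u = L² − r² sin²θ = 0.0450654 m².
Substituting r = 0.0783 m, L = 0.2262 m, θ = 86°: d²x/dθ² = +0.023118 m.
a = ω²·d²x/dθ² = (8.587)²·(+0.023118) = +1.7047 m/s²;  |a| = 1.7047 m/s².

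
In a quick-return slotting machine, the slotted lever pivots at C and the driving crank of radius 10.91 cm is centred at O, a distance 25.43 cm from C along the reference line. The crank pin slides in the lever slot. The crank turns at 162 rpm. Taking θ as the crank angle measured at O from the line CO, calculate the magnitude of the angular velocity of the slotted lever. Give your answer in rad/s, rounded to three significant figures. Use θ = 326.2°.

4.83

ω = 16.96 rad/s (from 162 rpm).
Crank pin A relative to C: A = (d + r cosθ, r sinθ); lever angle φ = atan2(r sinθ, d + r cosθ).
Differentiating tanφ: φ̇ = rω(d cosθ + r)/(d² + r² + 2dr cosθ).
d² + r² + 2dr cosθ = |CA|² = 0.122681 m²;  d cosθ + r = +0.32042 m.
|ω_lever| = |0.1091·16.96·+0.32042| / 0.122681 = 4.834 rad/s.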